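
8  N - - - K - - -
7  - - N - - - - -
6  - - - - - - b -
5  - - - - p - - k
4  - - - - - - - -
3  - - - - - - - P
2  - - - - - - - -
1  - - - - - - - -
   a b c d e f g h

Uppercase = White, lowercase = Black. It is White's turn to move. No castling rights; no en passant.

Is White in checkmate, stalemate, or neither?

White to move; white king on e8.
In check: yes, from the black bishop on g6.
Legal moves for White: Kf8, Kd8, Ke7, Kd7.
White is in check but has 4 legal moves → neither.

neither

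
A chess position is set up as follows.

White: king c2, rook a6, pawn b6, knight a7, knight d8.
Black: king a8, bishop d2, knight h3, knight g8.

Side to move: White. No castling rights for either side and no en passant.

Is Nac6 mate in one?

After Nac6: black king on a8; in check: yes, from the white rook on a6.
King squares — a7: attacked by Ra6; b7: attacked by Nd8; b8: attacked by Nc6.
Black has no legal moves → checkmate.

yes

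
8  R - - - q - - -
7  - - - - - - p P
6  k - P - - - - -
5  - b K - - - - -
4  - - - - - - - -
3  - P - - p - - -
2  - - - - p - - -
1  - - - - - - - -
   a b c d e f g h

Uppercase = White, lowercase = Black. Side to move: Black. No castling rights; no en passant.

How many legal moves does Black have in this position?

1

Black to move; king on a6.
In check: yes, from the white rook on a8.
Legal moves: Qxa8.
Count: 1.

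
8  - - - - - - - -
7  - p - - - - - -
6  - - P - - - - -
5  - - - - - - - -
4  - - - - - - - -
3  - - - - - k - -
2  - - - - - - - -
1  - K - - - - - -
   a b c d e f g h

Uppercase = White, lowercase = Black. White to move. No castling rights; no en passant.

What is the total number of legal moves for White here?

7

White to move; king on b1.
In check: no.
Legal moves: Kc2, Kb2, Ka2, Kc1, Ka1, cxb7, c7.
Count: 7.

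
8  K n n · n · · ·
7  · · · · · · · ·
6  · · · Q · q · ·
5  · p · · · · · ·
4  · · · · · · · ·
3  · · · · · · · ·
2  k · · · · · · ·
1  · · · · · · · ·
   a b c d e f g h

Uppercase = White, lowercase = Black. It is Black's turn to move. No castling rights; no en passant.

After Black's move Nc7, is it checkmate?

After Nc7: white king on a8; in check: yes, from the black knight on c7.
White has 3 legal replies: Kxb8, Kb7, Qxc7.
In check but a legal move exists → not checkmate.

no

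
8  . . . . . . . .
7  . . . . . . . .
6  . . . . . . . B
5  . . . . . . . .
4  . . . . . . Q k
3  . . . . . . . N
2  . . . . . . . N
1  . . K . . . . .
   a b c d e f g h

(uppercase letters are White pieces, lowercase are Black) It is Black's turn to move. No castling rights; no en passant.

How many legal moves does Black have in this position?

Black to move; king on h4.
In check: yes, from the white queen on g4.
Legal moves: none.
Count: 0.

0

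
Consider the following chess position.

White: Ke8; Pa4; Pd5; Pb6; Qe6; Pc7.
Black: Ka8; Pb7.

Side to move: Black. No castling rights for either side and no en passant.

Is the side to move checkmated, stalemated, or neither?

stalemate

Black to move; black king on a8.
In check: no.
King squares — a7: attacked by Pb6; b7: own pawn; b8: attacked by Pc7.
Legal moves for Black: none.
Not in check and no legal moves → stalemate.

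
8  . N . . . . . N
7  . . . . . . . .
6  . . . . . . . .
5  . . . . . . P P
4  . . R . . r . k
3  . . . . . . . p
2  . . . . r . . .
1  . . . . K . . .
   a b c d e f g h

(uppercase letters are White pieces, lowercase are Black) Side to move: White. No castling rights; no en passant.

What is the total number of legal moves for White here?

White to move; king on e1.
In check: yes, from the black rook on e2.
Legal moves: Kxe2, Kd1.
Count: 2.

2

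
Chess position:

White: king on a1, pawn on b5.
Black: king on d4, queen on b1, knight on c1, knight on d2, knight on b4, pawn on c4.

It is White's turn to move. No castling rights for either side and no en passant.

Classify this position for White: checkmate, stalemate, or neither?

checkmate

White to move; white king on a1.
In check: yes, from the black queen on b1.
King squares — b1: attacked by Nd2; a2: attacked by Qb1; b2: attacked by Qb1.
Legal moves for White: none.
In check with no legal moves → checkmate.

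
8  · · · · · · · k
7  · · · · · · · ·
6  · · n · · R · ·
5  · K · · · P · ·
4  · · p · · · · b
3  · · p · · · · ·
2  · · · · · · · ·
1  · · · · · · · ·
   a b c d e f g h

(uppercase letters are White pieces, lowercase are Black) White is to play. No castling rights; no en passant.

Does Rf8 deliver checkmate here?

no

After Rf8: black king on h8; in check: yes, from the white rook on f8.
Black has 2 legal replies: Kh7, Kg7.
In check but a legal move exists → not checkmate.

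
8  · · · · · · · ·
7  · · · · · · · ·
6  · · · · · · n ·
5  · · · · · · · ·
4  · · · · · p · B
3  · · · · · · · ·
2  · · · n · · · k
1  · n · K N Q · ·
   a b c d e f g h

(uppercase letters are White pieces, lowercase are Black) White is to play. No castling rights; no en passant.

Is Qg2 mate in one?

After Qg2: black king on h2; in check: yes, from the white queen on g2.
King squares — g1: attacked by Qg2; h1: attacked by Qg2; g2: attacked by Ne1; g3: attacked by Qg2; h3: attacked by Qg2.
Black has no legal moves → checkmate.

yes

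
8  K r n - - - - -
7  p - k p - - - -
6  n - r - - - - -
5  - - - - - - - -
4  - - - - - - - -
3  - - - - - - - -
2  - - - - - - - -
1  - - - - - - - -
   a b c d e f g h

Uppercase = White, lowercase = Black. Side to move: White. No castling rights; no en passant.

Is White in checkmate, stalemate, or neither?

White to move; white king on a8.
In check: yes, from the black rook on b8.
King squares — a7: attacked by Nc8; b7: attacked by Kc7; b8: attacked by Na6.
Legal moves for White: none.
In check with no legal moves → checkmate.

checkmate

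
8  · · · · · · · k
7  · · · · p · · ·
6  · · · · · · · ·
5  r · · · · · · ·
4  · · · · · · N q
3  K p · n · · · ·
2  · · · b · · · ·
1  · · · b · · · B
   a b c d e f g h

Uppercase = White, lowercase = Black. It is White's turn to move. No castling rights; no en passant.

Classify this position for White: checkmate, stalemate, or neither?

White to move; white king on a3.
In check: yes, from the black rook on a5.
King squares — a2: attacked by Pb3; b2: attacked by Nd3; b3: attacked by Bd1; a4: attacked by Ra5; b4: attacked by Bd2.
Legal moves for White: none.
In check with no legal moves → checkmate.

checkmate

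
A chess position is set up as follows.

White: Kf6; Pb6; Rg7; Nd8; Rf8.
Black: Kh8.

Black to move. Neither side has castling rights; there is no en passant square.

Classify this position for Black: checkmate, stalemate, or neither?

Black to move; black king on h8.
In check: yes, from the white rook on f8.
King squares — g7: attacked by Kf6; h7: attacked by Rg7; g8: attacked by Rg7.
Legal moves for Black: none.
In check with no legal moves → checkmate.

checkmate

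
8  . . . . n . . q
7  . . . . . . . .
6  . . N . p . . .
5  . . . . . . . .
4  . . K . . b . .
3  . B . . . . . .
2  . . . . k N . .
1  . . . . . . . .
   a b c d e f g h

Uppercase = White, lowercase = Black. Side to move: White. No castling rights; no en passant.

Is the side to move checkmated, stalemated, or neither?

White to move; white king on c4.
In check: no.
Legal moves for White include: Nd8, Nb8, Ne7, Na7, Ne5, Na5, Nd4+, Nb4, Kc5, Kb5, Kb4, Ba4, Bc2, Ba2, Bd1+, Ng4, Ne4, Nh3, ... (list truncated; more exist).
White has legal moves and is not in check → neither.

neither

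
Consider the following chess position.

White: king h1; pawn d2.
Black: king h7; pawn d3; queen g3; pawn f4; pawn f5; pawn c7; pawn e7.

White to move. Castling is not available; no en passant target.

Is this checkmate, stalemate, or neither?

stalemate

White to move; white king on h1.
In check: no.
King squares — g1: attacked by Qg3; g2: attacked by Qg3; h2: attacked by Qg3.
Legal moves for White: none.
Not in check and no legal moves → stalemate.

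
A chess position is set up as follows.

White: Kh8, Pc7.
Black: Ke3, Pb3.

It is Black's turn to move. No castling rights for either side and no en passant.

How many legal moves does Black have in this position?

Black to move; king on e3.
In check: no.
Legal moves: Kf4, Ke4, Kd4, Kf3, Kd3, Kf2, Ke2, Kd2, b2.
Count: 9.

9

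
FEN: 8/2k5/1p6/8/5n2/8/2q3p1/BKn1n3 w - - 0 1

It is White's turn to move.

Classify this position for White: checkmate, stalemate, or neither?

White to move; white king on b1.
In check: yes, from the black queen on c2.
King squares — a1: own bishop; c1: attacked by Qc2; a2: attacked by Nc1; b2: attacked by Qc2; c2: attacked by Ne1.
Legal moves for White: none.
In check with no legal moves → checkmate.

checkmate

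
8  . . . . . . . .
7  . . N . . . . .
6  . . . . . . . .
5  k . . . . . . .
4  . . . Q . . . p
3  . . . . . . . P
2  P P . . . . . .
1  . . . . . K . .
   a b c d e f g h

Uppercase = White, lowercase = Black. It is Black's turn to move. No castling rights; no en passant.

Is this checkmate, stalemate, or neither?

stalemate

Black to move; black king on a5.
In check: no.
King squares — a4: attacked by Qd4; b4: attacked by Qd4; b5: attacked by Nc7; a6: attacked by Nc7; b6: attacked by Qd4.
Legal moves for Black: none.
Not in check and no legal moves → stalemate.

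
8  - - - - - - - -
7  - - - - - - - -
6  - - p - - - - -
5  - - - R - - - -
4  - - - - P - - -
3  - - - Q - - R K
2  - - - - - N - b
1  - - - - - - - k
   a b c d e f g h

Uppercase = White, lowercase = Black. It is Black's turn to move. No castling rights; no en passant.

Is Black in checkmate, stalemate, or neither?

checkmate

Black to move; black king on h1.
In check: yes, from the white knight on f2.
King squares — g1: attacked by Rg3; g2: attacked by Rg3; h2: own bishop.
Legal moves for Black: none.
In check with no legal moves → checkmate.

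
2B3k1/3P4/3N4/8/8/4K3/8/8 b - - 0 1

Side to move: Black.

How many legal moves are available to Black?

Black to move; king on g8.
In check: no.
Legal moves: Kh8, Kf8, Kh7, Kg7.
Count: 4.

4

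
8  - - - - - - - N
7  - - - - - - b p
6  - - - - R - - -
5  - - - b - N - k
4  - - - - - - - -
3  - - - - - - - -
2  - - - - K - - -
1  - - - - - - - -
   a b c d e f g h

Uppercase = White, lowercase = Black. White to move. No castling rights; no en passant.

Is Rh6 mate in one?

After Rh6: black king on h5; in check: yes, from the white rook on h6.
Black has 3 legal replies: Kg5, Kg4, Bxh6.
In check but a legal move exists → not checkmate.

no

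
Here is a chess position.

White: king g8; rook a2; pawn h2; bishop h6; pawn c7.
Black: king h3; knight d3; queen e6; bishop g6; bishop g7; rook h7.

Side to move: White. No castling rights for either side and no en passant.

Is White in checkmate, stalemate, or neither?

White to move; white king on g8.
In check: yes, from the black queen on e6.
King squares — f7: attacked by Qe6; g7: attacked by Rh7; h7: attacked by Bg6; f8: attacked by Bg7; h8: attacked by Bg7.
Legal moves for White: none.
In check with no legal moves → checkmate.

checkmate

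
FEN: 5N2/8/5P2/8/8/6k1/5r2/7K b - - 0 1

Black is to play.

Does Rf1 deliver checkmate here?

yes

After Rf1: white king on h1; in check: yes, from the black rook on f1.
King squares — g1: attacked by Rf1; g2: attacked by Kg3; h2: attacked by Kg3.
White has no legal moves → checkmate.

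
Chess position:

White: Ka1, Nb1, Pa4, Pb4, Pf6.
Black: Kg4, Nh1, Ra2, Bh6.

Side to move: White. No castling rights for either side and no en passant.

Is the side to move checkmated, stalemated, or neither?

neither

White to move; white king on a1.
In check: yes, from the black rook on a2.
King squares — b1: own knight; a2: available; b2: attacked by Ra2.
Legal moves for White: Kxa2.
White is in check but has 1 legal move → neither.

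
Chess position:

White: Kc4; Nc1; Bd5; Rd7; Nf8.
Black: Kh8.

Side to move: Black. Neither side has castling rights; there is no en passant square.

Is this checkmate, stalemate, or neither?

Black to move; black king on h8.
In check: no.
King squares — g7: attacked by Rd7; h7: attacked by Rd7; g8: attacked by Bd5.
Legal moves for Black: none.
Not in check and no legal moves → stalemate.

stalemate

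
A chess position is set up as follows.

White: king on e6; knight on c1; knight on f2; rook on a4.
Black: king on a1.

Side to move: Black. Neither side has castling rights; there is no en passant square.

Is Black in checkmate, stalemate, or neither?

neither

Black to move; black king on a1.
In check: yes, from the white rook on a4.
Legal moves for Black: Kb2, Kb1.
Black is in check but has 2 legal moves → neither.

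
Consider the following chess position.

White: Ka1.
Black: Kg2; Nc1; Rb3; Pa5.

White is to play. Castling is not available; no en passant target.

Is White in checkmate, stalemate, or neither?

White to move; white king on a1.
In check: no.
King squares — b1: attacked by Rb3; a2: attacked by Nc1; b2: attacked by Rb3.
Legal moves for White: none.
Not in check and no legal moves → stalemate.

stalemate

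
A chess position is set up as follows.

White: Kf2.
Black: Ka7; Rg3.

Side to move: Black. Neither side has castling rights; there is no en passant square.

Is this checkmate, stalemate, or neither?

Black to move; black king on a7.
In check: no.
Legal moves for Black include: Kb8, Ka8, Kb7, Kb6, Ka6, Rg8, Rg7, Rg6, Rg5, Rg4, Rh3, Rf3+, Re3, Rd3, Rc3, Rb3, Ra3, Rg2+, ... (list truncated; more exist).
Black has legal moves and is not in check → neither.

neither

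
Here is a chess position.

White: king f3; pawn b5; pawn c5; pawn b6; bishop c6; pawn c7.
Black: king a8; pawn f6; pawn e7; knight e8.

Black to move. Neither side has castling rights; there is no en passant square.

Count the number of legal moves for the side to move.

Black to move; king on a8.
In check: yes, from the white bishop on c6.
Legal moves: none.
Count: 0.

0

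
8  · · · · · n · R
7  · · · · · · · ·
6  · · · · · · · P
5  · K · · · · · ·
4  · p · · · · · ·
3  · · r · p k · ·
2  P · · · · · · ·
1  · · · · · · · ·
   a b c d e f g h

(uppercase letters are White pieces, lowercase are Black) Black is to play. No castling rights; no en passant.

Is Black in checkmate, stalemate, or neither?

Black to move; black king on f3.
In check: no.
Legal moves for Black include: Nh7, Nd7, Ng6, Ne6, Kg4, Kf4, Ke4, Kg3, Kg2, Kf2, Ke2, Rc8, Rc7, Rc6, Rc5+, Rc4, Rd3, Rb3, ... (list truncated; more exist).
Black has legal moves and is not in check → neither.

neither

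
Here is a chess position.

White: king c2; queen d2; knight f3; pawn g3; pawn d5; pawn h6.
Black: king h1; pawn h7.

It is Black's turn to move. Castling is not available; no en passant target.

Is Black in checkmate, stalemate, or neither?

stalemate

Black to move; black king on h1.
In check: no.
King squares — g1: attacked by Nf3; g2: attacked by Qd2; h2: attacked by Qd2.
Legal moves for Black: none.
Not in check and no legal moves → stalemate.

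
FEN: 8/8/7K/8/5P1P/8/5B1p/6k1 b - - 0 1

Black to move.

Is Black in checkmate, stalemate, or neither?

Black to move; black king on g1.
In check: yes, from the white bishop on f2.
Legal moves for Black: Kg2, Kxf2, Kh1, Kf1.
Black is in check but has 4 legal moves → neither.

neither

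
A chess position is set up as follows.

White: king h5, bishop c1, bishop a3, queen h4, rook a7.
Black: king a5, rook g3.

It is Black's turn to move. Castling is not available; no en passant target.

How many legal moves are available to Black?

Black to move; king on a5.
In check: yes, from the white rook on a7.
Legal moves: Kb6, Kb5.
Count: 2.

2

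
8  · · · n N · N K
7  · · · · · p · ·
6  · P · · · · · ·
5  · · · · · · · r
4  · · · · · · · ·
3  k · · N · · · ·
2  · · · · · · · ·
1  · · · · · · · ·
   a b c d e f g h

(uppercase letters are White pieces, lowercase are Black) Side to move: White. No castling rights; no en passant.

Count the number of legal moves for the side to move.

2

White to move; king on h8.
In check: yes, from the black rook on h5.
Legal moves: Kg7, Nh6.
Count: 2.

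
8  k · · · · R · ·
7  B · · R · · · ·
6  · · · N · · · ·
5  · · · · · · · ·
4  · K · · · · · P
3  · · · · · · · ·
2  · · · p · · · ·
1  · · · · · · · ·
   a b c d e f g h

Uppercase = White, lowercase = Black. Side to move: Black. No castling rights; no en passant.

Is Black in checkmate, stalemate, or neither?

checkmate

Black to move; black king on a8.
In check: yes, from the white rook on f8.
King squares — a7: attacked by Rd7; b7: attacked by Nd6; b8: attacked by Ba7.
Legal moves for Black: none.
In check with no legal moves → checkmate.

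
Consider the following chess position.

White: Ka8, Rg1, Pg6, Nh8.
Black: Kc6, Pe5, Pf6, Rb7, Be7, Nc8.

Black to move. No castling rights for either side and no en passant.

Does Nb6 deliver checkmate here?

After Nb6: white king on a8; in check: yes, from the black knight on b6.
King squares — a7: attacked by Rb7; b7: attacked by Kc6; b8: attacked by Rb7.
White has no legal moves → checkmate.

yes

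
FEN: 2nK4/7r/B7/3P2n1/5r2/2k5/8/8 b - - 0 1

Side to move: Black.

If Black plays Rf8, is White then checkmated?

After Rf8: white king on d8; in check: yes, from the black rook on f8.
King squares — c7: attacked by Rh7; d7: attacked by Rh7; e7: attacked by Rh7; c8: attacked by Rf8; e8: attacked by Rf8.
White has no legal moves → checkmate.

yes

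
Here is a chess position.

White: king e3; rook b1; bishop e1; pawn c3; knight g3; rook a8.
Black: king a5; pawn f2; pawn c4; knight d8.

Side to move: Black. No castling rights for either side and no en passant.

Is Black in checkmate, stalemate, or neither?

Black to move; black king on a5.
In check: yes, from the white rook on a8.
King squares — a4: attacked by Ra8; b4: attacked by Rb1; b5: attacked by Rb1; a6: attacked by Ra8; b6: attacked by Rb1.
Legal moves for Black: none.
In check with no legal moves → checkmate.

checkmate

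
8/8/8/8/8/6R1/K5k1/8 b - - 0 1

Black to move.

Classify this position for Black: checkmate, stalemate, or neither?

Black to move; black king on g2.
In check: yes, from the white rook on g3.
King squares — f1: available; g1: attacked by Rg3; h1: available; f2: available; h2: available; f3: attacked by Rg3; g3: available; h3: attacked by Rg3.
Legal moves for Black: Kxg3, Kh2, Kf2, Kh1, Kf1.
Black is in check but has 5 legal moves → neither.

neither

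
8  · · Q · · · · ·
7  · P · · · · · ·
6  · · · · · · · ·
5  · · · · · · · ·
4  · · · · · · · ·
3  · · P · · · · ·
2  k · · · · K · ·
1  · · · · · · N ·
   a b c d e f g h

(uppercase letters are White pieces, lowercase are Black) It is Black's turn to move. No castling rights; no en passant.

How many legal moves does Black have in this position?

Black to move; king on a2.
In check: no.
Legal moves: Kb3, Ka3, Kb2, Kb1, Ka1.
Count: 5.

5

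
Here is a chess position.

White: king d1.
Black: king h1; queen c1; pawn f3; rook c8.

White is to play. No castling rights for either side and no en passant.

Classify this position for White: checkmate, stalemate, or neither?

White to move; white king on d1.
In check: yes, from the black queen on c1.
King squares — c1: attacked by Rc8; e1: attacked by Qc1; c2: attacked by Qc1; d2: attacked by Qc1; e2: attacked by Pf3.
Legal moves for White: none.
In check with no legal moves → checkmate.

checkmate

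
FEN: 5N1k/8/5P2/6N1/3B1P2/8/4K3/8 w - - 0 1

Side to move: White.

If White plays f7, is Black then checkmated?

yes

After f7: black king on h8; in check: yes, from the white bishop on d4.
King squares — g7: attacked by Bd4; h7: attacked by Ng5; g8: attacked by Pf7.
Black has no legal moves → checkmate.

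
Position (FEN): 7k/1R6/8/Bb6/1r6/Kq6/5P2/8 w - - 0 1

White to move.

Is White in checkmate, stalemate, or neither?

checkmate

White to move; white king on a3.
In check: yes, from the black queen on b3.
King squares — a2: attacked by Qb3; b2: attacked by Qb3; b3: attacked by Rb4; a4: attacked by Qb3; b4: attacked by Qb3.
Legal moves for White: none.
In check with no legal moves → checkmate.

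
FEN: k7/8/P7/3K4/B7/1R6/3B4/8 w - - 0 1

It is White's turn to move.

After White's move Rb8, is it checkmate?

After Rb8: black king on a8; in check: yes, from the white rook on b8.
Black has 2 legal replies: Kxb8, Ka7.
In check but a legal move exists → not checkmate.

no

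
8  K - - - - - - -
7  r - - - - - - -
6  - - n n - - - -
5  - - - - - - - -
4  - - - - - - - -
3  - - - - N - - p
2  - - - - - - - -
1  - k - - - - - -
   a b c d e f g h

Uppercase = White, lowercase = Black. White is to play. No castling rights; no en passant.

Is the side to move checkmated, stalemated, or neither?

checkmate

White to move; white king on a8.
In check: yes, from the black rook on a7.
King squares — a7: attacked by Nc6; b7: attacked by Nd6; b8: attacked by Nc6.
Legal moves for White: none.
In check with no legal moves → checkmate.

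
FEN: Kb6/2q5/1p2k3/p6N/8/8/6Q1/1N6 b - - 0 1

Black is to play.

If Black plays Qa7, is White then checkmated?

After Qa7: white king on a8; in check: yes, from the black queen on a7.
King squares — a7: attacked by Bb8; b7: attacked by Qa7; b8: attacked by Qa7.
White has no legal moves → checkmate.

yes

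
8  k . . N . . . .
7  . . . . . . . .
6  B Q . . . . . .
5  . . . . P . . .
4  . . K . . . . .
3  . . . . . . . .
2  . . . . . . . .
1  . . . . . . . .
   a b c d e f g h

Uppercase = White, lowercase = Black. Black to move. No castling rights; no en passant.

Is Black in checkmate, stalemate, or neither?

stalemate

Black to move; black king on a8.
In check: no.
King squares — a7: attacked by Qb6; b7: attacked by Ba6; b8: attacked by Qb6.
Legal moves for Black: none.
Not in check and no legal moves → stalemate.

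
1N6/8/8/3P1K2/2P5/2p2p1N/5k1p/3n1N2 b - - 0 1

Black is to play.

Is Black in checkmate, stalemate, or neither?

neither

Black to move; black king on f2.
In check: yes, from the white knight on h3.
King squares — e1: available; f1: available; g1: attacked by Nh3; e2: available; g2: available; e3: attacked by Nf1; f3: own pawn; g3: attacked by Nf1.
Legal moves for Black: Kg2, Ke2, Kxf1, Ke1.
Black is in check but has 4 legal moves → neither.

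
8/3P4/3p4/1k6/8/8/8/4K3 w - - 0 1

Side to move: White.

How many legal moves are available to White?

White to move; king on e1.
In check: no.
Legal moves: Kf2, Ke2, Kd2, Kf1, Kd1, d8=Q, d8=R, d8=B, d8=N.
Count: 9.

9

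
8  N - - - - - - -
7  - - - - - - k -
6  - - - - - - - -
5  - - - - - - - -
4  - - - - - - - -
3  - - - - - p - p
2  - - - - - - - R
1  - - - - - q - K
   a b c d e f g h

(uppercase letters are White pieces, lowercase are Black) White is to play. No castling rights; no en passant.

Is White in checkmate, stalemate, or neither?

White to move; white king on h1.
In check: yes, from the black queen on f1.
King squares — g1: attacked by Qf1; g2: attacked by Qf1; h2: own rook.
Legal moves for White: none.
In check with no legal moves → checkmate.

checkmate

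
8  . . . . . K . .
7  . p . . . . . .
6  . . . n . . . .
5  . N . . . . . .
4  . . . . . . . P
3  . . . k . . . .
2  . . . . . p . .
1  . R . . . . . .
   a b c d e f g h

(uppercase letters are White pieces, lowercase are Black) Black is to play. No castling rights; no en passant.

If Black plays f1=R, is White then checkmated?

no

After f1=R: white king on f8; in check: yes, from the black rook on f1.
White has 4 legal replies: Kg8, Kg7, Ke7, Rxf1.
In check but a legal move exists → not checkmate.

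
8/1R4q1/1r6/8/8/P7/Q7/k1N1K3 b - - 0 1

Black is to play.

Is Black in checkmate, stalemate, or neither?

checkmate

Black to move; black king on a1.
In check: yes, from the white queen on a2.
King squares — b1: attacked by Qa2; a2: attacked by Nc1; b2: attacked by Qa2.
Legal moves for Black: none.
In check with no legal moves → checkmate.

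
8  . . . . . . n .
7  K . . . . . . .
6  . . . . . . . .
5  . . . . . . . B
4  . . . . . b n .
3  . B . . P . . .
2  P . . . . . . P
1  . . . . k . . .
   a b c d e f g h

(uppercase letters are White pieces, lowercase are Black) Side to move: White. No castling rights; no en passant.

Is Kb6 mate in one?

no

After Kb6: black king on e1; in check: no.
Black is not in check, so this cannot be checkmate.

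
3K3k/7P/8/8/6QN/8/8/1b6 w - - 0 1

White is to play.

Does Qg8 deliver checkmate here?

yes

After Qg8: black king on h8; in check: yes, from the white queen on g8.
King squares — g7: attacked by Qg8; h7: attacked by Qg8; g8: attacked by Ph7.
Black has no legal moves → checkmate.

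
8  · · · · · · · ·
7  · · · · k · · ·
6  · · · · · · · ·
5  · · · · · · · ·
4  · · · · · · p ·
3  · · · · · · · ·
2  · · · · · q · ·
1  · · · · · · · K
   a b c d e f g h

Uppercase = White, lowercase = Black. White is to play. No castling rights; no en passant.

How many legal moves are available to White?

White to move; king on h1.
In check: no.
Legal moves: none.
Count: 0.

0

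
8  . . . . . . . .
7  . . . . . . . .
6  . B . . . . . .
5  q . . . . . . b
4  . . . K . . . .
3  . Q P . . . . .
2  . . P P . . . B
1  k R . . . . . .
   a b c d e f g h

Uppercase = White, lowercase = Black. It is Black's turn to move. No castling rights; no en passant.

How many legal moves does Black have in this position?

0

Black to move; king on a1.
In check: yes, from the white rook on b1.
Legal moves: none.
Count: 0.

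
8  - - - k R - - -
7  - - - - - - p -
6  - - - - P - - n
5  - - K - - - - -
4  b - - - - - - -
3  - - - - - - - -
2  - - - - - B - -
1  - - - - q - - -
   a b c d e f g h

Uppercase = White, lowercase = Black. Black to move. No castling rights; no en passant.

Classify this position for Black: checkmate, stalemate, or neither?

Black to move; black king on d8.
In check: yes, from the white rook on e8.
King squares — c7: available; d7: attacked by Pe6; e7: attacked by Re8; c8: attacked by Re8; e8: available.
Legal moves for Black: Kxe8, Kc7, Bxe8.
Black is in check but has 3 legal moves → neither.

neither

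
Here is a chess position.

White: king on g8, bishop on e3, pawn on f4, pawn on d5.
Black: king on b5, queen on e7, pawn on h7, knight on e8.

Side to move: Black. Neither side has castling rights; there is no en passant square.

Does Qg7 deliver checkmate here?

After Qg7: white king on g8; in check: yes, from the black queen on g7.
King squares — f7: attacked by Qg7; g7: attacked by Ne8; h7: attacked by Qg7; f8: attacked by Qg7; h8: attacked by Qg7.
White has no legal moves → checkmate.

yes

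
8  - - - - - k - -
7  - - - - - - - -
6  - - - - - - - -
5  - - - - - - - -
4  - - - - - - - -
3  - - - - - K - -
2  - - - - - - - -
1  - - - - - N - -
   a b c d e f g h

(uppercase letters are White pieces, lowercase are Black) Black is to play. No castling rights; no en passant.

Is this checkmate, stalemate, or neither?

neither

Black to move; black king on f8.
In check: no.
Legal moves for Black: Kg8, Ke8, Kg7, Kf7, Ke7.
Black has 5 legal moves and is not in check → neither.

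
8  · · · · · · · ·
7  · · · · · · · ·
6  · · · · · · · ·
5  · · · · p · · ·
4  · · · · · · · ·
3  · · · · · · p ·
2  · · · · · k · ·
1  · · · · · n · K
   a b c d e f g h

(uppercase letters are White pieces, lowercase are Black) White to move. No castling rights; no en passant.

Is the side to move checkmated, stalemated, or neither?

White to move; white king on h1.
In check: no.
King squares — g1: attacked by Kf2; g2: attacked by Kf2; h2: attacked by Nf1.
Legal moves for White: none.
Not in check and no legal moves → stalemate.

stalemate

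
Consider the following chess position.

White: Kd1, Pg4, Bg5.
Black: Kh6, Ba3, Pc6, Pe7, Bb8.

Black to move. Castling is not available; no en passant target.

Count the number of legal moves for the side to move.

4

Black to move; king on h6.
In check: yes, from the white bishop on g5.
Legal moves: Kh7, Kg7, Kg6, Kxg5.
Count: 4.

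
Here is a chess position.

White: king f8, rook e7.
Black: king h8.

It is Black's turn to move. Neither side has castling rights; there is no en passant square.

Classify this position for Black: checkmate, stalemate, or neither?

Black to move; black king on h8.
In check: no.
King squares — g7: attacked by Re7; h7: attacked by Re7; g8: attacked by Kf8.
Legal moves for Black: none.
Not in check and no legal moves → stalemate.

stalemate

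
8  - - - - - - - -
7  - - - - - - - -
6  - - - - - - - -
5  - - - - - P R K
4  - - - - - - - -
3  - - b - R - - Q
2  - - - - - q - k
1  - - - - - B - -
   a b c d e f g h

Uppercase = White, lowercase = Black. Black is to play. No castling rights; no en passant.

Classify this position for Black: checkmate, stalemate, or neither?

Black to move; black king on h2.
In check: yes, from the white queen on h3.
King squares — g1: attacked by Rg5; h1: attacked by Qh3; g2: attacked by Bf1; g3: attacked by Re3; h3: attacked by Bf1.
Legal moves for Black: none.
In check with no legal moves → checkmate.

checkmate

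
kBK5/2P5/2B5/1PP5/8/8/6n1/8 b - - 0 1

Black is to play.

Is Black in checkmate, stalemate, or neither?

checkmate

Black to move; black king on a8.
In check: yes, from the white bishop on c6.
King squares — a7: attacked by Bb8; b7: attacked by Bc6; b8: attacked by Pc7.
Legal moves for Black: none.
In check with no legal moves → checkmate.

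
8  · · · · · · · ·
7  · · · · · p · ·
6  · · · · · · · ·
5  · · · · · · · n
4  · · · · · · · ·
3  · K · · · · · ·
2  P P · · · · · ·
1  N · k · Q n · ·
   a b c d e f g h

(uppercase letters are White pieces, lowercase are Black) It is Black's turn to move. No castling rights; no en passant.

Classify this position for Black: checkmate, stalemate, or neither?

checkmate

Black to move; black king on c1.
In check: yes, from the white queen on e1.
King squares — b1: attacked by Qe1; d1: attacked by Qe1; b2: attacked by Kb3; c2: attacked by Na1; d2: attacked by Qe1.
Legal moves for Black: none.
In check with no legal moves → checkmate.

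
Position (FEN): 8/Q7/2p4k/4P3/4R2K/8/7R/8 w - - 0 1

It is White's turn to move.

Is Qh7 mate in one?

After Qh7: black king on h6; in check: yes, from the white queen on h7.
Black has 1 legal reply: Kxh7.
In check but a legal move exists → not checkmate.

no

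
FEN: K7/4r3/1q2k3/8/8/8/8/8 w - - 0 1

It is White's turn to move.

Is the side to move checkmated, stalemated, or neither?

stalemate

White to move; white king on a8.
In check: no.
King squares — a7: attacked by Qb6; b7: attacked by Qb6; b8: attacked by Qb6.
Legal moves for White: none.
Not in check and no legal moves → stalemate.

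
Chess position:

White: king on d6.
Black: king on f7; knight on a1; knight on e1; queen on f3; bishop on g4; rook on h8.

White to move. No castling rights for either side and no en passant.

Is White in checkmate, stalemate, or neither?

White to move; white king on d6.
In check: no.
Legal moves for White: Kc7, Ke5, Kc5.
White has 3 legal moves and is not in check → neither.

neither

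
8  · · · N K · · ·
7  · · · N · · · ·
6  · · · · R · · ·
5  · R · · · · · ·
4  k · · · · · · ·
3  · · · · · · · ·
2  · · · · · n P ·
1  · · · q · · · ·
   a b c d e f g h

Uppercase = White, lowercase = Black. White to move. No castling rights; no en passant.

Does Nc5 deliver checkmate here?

no

After Nc5: black king on a4; in check: yes, from the white knight on c5.
Black has 2 legal replies: Kxb5, Ka3.
In check but a legal move exists → not checkmate.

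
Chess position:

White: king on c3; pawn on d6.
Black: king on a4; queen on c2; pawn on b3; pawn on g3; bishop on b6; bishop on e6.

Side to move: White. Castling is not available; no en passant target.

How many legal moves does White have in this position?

0

White to move; king on c3.
In check: yes, from the black queen on c2.
Legal moves: none.
Count: 0.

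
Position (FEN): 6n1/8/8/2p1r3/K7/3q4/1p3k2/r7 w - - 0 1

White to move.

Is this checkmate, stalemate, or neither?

checkmate

White to move; white king on a4.
In check: yes, from the black rook on a1.
King squares — a3: attacked by Ra1; b3: attacked by Qd3; b4: attacked by Pc5; a5: attacked by Ra1; b5: attacked by Qd3.
Legal moves for White: none.
In check with no legal moves → checkmate.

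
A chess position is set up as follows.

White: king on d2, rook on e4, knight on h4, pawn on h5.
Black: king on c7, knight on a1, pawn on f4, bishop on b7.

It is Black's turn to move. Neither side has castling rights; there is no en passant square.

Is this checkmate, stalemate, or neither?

Black to move; black king on c7.
In check: no.
Legal moves for Black: Kd8, Kc8, Kb8, Kd7, Kd6, Kc6, Kb6, Bc8, Ba8, Bc6, Ba6, Bd5, Bxe4, Nb3+, Nc2, f3.
Black has 16 legal moves and is not in check → neither.

neither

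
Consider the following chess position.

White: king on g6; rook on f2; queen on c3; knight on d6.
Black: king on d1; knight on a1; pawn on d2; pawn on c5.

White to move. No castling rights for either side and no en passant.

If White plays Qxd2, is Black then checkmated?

After Qxd2: black king on d1; in check: yes, from the white queen on d2.
King squares — c1: attacked by Qd2; e1: attacked by Qd2; c2: attacked by Qd2; d2: attacked by Rf2; e2: attacked by Qd2.
Black has no legal moves → checkmate.

yes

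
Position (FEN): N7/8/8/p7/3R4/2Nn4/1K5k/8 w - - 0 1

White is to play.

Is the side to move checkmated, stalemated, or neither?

neither

White to move; white king on b2.
In check: yes, from the black knight on d3.
King squares — a1: available; b1: available; c1: attacked by Nd3; a2: available; c2: available; a3: available; b3: available; c3: own knight.
Legal moves for White: Kb3, Ka3, Kc2, Ka2, Kb1, Ka1, Rxd3.
White is in check but has 7 legal moves → neither.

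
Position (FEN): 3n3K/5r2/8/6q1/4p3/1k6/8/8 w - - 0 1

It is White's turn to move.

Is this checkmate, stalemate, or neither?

White to move; white king on h8.
In check: no.
King squares — g7: attacked by Qg5; h7: attacked by Rf7; g8: attacked by Qg5.
Legal moves for White: none.
Not in check and no legal moves → stalemate.

stalemate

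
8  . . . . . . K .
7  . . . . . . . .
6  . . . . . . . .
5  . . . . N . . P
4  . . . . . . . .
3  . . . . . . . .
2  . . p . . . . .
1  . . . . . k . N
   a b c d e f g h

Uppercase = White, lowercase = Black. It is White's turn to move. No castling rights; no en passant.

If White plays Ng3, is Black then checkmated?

no

After Ng3: black king on f1; in check: yes, from the white knight on g3.
Black has 4 legal replies: Kg2, Kf2, Kg1, Ke1.
In check but a legal move exists → not checkmate.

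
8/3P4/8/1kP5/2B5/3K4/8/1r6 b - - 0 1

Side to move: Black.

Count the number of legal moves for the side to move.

Black to move; king on b5.
In check: yes, from the white bishop on c4.
Legal moves: Kc6, Kxc5, Ka5, Kb4, Ka4.
Count: 5.

5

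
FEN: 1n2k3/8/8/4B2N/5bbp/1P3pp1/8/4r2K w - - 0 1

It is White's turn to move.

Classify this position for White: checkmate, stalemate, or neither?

checkmate

White to move; white king on h1.
In check: yes, from the black rook on e1.
King squares — g1: attacked by Re1; g2: attacked by Pf3; h2: attacked by Pg3.
Legal moves for White: none.
In check with no legal moves → checkmate.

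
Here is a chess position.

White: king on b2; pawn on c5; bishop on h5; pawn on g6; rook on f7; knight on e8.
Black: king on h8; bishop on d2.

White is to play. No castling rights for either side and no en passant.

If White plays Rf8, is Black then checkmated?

After Rf8: black king on h8; in check: yes, from the white rook on f8.
King squares — g7: attacked by Ne8; h7: attacked by Pg6; g8: attacked by Rf8.
Black has no legal moves → checkmate.

yes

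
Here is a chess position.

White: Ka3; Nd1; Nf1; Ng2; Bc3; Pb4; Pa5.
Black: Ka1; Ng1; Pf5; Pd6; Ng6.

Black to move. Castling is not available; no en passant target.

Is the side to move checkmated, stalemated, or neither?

neither

Black to move; black king on a1.
In check: yes, from the white bishop on c3.
King squares — b1: available; a2: attacked by Ka3; b2: attacked by Nd1.
Legal moves for Black: Kb1.
Black is in check but has 1 legal move → neither.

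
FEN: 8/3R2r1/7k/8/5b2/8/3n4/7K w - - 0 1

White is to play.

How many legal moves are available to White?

White to move; king on h1.
In check: no.
Legal moves: Rd8, Rxg7, Rf7, Re7, Rc7, Rb7, Ra7, Rd6+, Rd5, Rd4, Rd3, Rxd2.
Count: 12.

12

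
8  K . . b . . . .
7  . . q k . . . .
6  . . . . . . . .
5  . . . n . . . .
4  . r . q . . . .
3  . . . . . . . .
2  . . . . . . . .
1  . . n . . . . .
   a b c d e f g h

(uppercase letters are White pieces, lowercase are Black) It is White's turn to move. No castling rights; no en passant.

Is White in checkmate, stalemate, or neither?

stalemate

White to move; white king on a8.
In check: no.
King squares — a7: attacked by Qd4; b7: attacked by Rb4; b8: attacked by Rb4.
Legal moves for White: none.
Not in check and no legal moves → stalemate.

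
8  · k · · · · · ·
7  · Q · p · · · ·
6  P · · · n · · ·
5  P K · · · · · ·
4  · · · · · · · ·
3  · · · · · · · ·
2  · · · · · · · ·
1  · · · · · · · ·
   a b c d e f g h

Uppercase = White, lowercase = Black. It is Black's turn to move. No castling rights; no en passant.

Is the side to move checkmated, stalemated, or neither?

checkmate

Black to move; black king on b8.
In check: yes, from the white queen on b7.
King squares — a7: attacked by Qb7; b7: attacked by Pa6; c7: attacked by Qb7; a8: attacked by Qb7; c8: attacked by Qb7.
Legal moves for Black: none.
In check with no legal moves → checkmate.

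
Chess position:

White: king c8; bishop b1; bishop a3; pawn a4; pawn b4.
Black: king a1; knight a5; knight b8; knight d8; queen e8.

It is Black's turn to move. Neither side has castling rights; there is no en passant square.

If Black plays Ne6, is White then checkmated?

yes

After Ne6: white king on c8; in check: yes, from the black queen on e8.
King squares — b7: attacked by Na5; c7: attacked by Ne6; d7: attacked by Nb8; b8: attacked by Qe8; d8: attacked by Ne6.
White has no legal moves → checkmate.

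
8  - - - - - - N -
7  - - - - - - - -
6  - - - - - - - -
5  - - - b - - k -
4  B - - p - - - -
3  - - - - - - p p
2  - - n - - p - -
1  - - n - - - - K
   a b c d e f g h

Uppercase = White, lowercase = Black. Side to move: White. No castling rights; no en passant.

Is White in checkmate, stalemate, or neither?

White to move; white king on h1.
In check: yes, from the black bishop on d5.
King squares — g1: attacked by Pf2; g2: attacked by Ph3; h2: attacked by Pg3.
Legal moves for White: none.
In check with no legal moves → checkmate.

checkmate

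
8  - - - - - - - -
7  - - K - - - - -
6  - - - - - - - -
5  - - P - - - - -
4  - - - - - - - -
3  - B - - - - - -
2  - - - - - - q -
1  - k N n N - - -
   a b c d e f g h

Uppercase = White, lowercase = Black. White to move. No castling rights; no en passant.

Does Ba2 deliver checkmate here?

After Ba2: black king on b1; in check: yes, from the white bishop on a2.
Black has 4 legal replies: Kb2, Kxc1, Ka1, Qxa2.
In check but a legal move exists → not checkmate.

no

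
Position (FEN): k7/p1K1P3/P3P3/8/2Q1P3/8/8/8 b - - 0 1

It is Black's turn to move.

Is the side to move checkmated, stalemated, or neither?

Black to move; black king on a8.
In check: no.
King squares — a7: own pawn; b7: attacked by Pa6; b8: attacked by Kc7.
Legal moves for Black: none.
Not in check and no legal moves → stalemate.

stalemate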